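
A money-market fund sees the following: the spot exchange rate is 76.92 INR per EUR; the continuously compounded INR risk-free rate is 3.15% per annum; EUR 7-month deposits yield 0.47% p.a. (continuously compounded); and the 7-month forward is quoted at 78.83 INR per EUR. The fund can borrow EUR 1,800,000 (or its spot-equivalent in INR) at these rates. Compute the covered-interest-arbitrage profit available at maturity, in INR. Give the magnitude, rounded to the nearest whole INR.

T = 7/12 years.
Route A — deposit EUR, sell forward: 1,800,000 × 1.00274542847 × 78.83 = INR 142,283,559.83.
Route B — convert at spot, deposit INR: 1,800,000 × 76.92 × 1.0185448591 = INR 141,023,647.01.
The quoted forward overvalues EUR, so borrow INR, buy EUR at spot, deposit the EUR at 0.47%, and sell the proceeds forward at 78.83.
Arbitrage profit = |142,283,559.83 − 141,023,647.01| = INR 1,259,913.

INR 1,259,913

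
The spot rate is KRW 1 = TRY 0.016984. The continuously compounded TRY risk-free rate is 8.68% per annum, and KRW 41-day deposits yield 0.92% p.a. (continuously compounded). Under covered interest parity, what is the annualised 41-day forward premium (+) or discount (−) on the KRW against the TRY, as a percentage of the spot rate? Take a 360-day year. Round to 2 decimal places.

+7.79%

T = 41/360 years.
CIP forward (TRY per KRW) = 0.016984 × 1.0099346/1.0010483 = 0.017134767.
Annualised premium = (F − S)/S × (1/T) = (0.017134767 − 0.016984)/0.016984 ÷ (41/360) = 7.79%.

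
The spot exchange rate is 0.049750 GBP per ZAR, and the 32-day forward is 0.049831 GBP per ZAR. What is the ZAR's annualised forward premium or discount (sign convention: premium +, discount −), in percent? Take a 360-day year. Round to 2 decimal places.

T = 32/360 years.
(F − S)/S = (0.049831 − 0.04975)/0.04975 = 0.0016281.
Annualise by dividing by T: 0.0016281 / (32/360) = 0.018316 → 1.83%.

+1.83%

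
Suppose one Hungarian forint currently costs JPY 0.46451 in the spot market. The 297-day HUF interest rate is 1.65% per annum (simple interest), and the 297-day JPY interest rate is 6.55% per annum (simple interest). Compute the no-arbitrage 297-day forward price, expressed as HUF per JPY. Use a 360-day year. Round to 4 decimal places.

T = 297/360 years.
JPY growth factor: 1 + 0.0655×297/360 = 1.0540375.
HUF growth factor: 1 + 0.0165×297/360 = 1.0136125.
Forward (JPY per HUF) = 0.46451 × 1.0540375 / 1.0136125 = 0.4830356.
Quoted the other way: 1/0.4830356 = 2.0702 HUF per JPY.

2.0702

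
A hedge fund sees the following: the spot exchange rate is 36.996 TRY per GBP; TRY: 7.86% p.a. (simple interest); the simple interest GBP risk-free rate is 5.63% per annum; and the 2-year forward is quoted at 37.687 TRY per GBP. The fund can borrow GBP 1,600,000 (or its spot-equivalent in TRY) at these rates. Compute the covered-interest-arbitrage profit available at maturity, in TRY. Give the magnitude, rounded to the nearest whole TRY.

TRY 1,409,944

T = 2 years.
Invest the GBP and cover forward: 1,600,000 × 1.112600 × 37.687 = TRY 67,088,889.92.
Convert at spot and invest in TRY: 1,600,000 × 36.996 × 1.157200 = TRY 68,498,833.92.
The quoted forward undervalues GBP, so borrow GBP, convert to TRY at spot, deposit the TRY at 7.86%, and buy GBP forward at 37.687 to cover the loan.
The gap between the two covered legs is TRY 1,409,944.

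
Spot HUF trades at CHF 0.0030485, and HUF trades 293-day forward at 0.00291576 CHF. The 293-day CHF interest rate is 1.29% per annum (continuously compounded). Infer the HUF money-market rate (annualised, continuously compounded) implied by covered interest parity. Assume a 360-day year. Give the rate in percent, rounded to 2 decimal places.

T = 293/360 years.
F/S = 0.00291576/0.0030485 = 0.9564573 = (growth of CHF) / (growth of HUF).
CHF growth factor: e^(0.0129×293/360) = 1.0105545.
So the HUF growth factor = 1.056560.
r = ln(1.056560)/(293/360) = 0.067599 → 6.76%.

6.76%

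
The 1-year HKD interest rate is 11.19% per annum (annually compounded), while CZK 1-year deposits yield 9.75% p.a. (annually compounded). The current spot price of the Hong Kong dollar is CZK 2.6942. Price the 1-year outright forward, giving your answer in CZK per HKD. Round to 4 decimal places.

2.6593

T = 1 year.
Growth of 1 CZK over T: (1 + 0.0975)^1 = 1.097500.
HKD growth factor: (1 + 0.1119)^1 = 1.111900.
Forward (CZK per HKD) = 2.6942 × 1.097500 / 1.111900 = 2.659308.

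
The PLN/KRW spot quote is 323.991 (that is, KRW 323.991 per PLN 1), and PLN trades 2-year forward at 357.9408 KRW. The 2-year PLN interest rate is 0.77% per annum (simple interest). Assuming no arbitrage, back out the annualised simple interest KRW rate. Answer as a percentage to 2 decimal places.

6.09%

T = 2 years.
CIP gives F = S · g_KRW/g_PLN, so g_KRW/g_PLN = 357.9408/323.991 = 1.1047862.
The PLN side grows by 1 + 0.0077×2 = 1.015400.
That pins the KRW growth at 1.1217999.
r = (1.1217999 − 1)/2 = 0.060900 → 6.09%.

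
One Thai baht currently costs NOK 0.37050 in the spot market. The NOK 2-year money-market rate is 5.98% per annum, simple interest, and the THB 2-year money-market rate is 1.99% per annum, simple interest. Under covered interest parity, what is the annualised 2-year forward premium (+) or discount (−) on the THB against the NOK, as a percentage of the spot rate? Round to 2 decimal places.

T = 2 years.
CIP forward (NOK per THB) = 0.3705 × 1.119600/1.039800 = 0.39893422.
(F − S)/S ÷ T = (0.39893422 − 0.3705)/0.3705/2 = 0.038373 → 3.84%.

+3.84%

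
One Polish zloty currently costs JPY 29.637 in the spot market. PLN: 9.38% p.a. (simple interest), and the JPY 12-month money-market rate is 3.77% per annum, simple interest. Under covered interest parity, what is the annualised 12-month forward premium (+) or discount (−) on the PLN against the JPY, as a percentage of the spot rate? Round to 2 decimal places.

-5.13%

T = 1 year.
No-arbitrage forward: 29.637 × 1.037700 / 1.093800 = 28.116945 JPY/PLN.
Annualised premium = (F − S)/S × (1/T) = (28.116945 − 29.637)/29.637 ÷ 1 = -5.13%.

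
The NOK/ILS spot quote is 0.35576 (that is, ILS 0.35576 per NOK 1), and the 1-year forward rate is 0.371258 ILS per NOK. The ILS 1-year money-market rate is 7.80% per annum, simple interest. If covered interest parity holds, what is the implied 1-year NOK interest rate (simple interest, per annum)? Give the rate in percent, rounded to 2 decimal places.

3.30%

T = 1 year.
F/S = 0.371258/0.35576 = 1.0435631 = (growth of ILS) / (growth of NOK).
ILS growth factor: 1 + 0.0780×1 = 1.078000.
Hence g_NOK = 1.0329993.
r = (1.0329993 − 1)/1 = 0.032999 → 3.30%.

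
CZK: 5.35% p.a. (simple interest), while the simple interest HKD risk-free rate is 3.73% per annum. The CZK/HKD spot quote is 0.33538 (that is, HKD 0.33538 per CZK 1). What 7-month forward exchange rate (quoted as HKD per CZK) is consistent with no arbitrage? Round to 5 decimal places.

0.33231

T = 7/12 years.
HKD accumulates by 1 + 0.0373×7/12 = 1.0217583.
CZK growth factor: 1 + 0.0535×7/12 = 1.0312083.
So F = 0.33538 × 1.0217583 / 1.0312083 = 0.3323066 (HKD/CZK).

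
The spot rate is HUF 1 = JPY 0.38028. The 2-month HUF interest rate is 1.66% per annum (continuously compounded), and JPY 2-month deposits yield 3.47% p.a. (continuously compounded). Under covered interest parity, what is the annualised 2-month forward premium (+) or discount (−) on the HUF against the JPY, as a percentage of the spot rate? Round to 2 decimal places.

T = 2/12 years.
No-arbitrage forward: 0.38028 × 1.0058001 / 1.0027705 = 0.38142891 JPY/HUF.
(F − S)/S ÷ T = (0.38142891 − 0.38028)/0.38028/(2/12) = 0.018127 → 1.81%.

+1.81%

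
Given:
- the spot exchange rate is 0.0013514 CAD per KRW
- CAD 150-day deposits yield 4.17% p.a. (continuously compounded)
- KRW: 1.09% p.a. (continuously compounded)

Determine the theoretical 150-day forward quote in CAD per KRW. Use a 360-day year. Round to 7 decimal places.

T = 150/360 years.
CAD growth factor: e^(0.0417×150/360) = 1.0175268.
KRW accumulates by e^(0.0109×150/360) = 1.004552.
So F = 0.0013514 × 1.0175268 / 1.004552 = 0.001368855 (CAD/KRW).

0.0013689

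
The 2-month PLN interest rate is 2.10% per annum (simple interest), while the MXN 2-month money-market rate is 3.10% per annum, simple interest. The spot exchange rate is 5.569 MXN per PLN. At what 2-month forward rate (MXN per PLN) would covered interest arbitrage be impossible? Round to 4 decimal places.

5.5782

T = 2/12 years.
Growth of 1 MXN over T: 1 + 0.0310×2/12 = 1.0051667.
Growth of 1 PLN over T: 1 + 0.0210×2/12 = 1.003500.
So F = 5.569 × 1.0051667 / 1.003500 = 5.578249 (MXN/PLN).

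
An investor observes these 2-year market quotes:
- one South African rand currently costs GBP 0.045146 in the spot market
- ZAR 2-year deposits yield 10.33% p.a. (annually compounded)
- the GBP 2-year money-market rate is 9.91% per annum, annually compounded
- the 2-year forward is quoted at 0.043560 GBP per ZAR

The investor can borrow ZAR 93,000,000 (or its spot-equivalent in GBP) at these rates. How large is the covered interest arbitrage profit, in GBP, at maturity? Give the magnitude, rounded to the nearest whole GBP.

GBP 140,708

T = 2 years.
Invest the ZAR and cover forward: 93,000,000 × 1.21727089 × 0.043560 = GBP 4,931,261.76.
Convert at spot and invest in GBP: 93,000,000 × 0.045146 × 1.20802081 = GBP 5,071,969.60.
The quoted forward undervalues ZAR, so borrow ZAR, convert to GBP at spot, deposit the GBP at 9.91%, and buy ZAR forward at 0.043560 to cover the loan.
Profit = 5,071,969.60 − 4,931,261.76 = GBP 140,708.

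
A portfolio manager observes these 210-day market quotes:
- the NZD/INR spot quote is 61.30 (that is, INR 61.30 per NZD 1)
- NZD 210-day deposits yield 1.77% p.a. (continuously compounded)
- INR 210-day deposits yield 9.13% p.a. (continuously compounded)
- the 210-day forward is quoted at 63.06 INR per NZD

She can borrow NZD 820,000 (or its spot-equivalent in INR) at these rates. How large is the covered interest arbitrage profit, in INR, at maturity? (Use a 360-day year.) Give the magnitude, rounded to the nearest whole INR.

INR 769,791

T = 210/360 years.
Keep in NZD, deliver into the forward: 820,000·1.0103784867·63.06 = INR 52,245,863.24.
Swap to INR now, deposit: 820,000·61.30·1.0547020746 = INR 53,015,654.48.
The quoted forward undervalues NZD, so borrow NZD, convert to INR at spot, deposit the INR at 9.13%, and buy NZD forward at 63.06 to cover the loan.
The gap between the two covered legs is INR 769,791.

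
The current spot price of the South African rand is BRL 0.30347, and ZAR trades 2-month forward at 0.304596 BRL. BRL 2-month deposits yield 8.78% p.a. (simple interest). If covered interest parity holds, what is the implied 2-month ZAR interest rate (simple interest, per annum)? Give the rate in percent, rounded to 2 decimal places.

6.53%

T = 2/12 years.
By CIP, F/S equals the BRL-to-ZAR growth ratio: 0.304596/0.30347 = 1.0037104.
BRL growth factor: 1 + 0.0878×2/12 = 1.0146333.
So the ZAR growth factor = 1.0108825.
(1.0108825 − 1)/T = 0.065295, i.e. 6.53%.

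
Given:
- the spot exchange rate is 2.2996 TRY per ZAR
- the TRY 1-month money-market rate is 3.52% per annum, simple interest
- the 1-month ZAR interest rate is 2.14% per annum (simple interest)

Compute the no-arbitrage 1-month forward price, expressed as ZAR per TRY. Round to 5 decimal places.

T = 1/12 years.
TRY growth factor: 1 + 0.0352×1/12 = 1.0029333.
ZAR growth factor: 1 + 0.0214×1/12 = 1.0017833.
CIP: F = S · (grow TRY)/(grow ZAR) = 2.2996 × 1.0029333/1.0017833 = 2.302240 TRY per ZAR.
Invert for ZAR per TRY: 1 / 2.302240 = 0.43436.

0.43436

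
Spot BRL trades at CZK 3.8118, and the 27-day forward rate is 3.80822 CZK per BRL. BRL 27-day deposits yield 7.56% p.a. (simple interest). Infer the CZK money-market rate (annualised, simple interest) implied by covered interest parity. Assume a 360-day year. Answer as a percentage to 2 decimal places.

6.30%

T = 27/360 years.
F/S = 3.80822/3.8118 = 0.9990608 = (growth of CZK) / (growth of BRL).
The BRL side grows by 1 + 0.0756×27/360 = 1.005670.
That pins the CZK growth at 1.0047255.
r = (1.0047255 − 1)/(27/360) = 0.063007 → 6.30%.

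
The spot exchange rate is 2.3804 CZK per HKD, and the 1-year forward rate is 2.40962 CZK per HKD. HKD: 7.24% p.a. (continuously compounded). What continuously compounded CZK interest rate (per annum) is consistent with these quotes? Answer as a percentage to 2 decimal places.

T = 1 year.
CIP gives F = S · g_CZK/g_HKD, so g_CZK/g_HKD = 2.40962/2.3804 = 1.0122752.
The HKD side grows by e^(0.0724×1) = 1.0750853.
Hence g_CZK = 1.0882822.
r = ln(1.0882822)/1 = 0.084600 → 8.46%.

8.46%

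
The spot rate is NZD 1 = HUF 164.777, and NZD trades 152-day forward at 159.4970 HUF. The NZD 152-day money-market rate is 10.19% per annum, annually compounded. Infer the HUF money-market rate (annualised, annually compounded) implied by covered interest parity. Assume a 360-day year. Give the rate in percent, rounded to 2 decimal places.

T = 152/360 years.
F/S = 159.497/164.777 = 0.9679567 = (growth of HUF) / (growth of NZD).
The NZD side grows by (1 + 0.1019)^(152/360) = 1.0418216.
That pins the HUF growth at 1.0084382.
Annualise: 1.0084382^(360/152) − 1 = 0.020101 = 2.01%.

2.01%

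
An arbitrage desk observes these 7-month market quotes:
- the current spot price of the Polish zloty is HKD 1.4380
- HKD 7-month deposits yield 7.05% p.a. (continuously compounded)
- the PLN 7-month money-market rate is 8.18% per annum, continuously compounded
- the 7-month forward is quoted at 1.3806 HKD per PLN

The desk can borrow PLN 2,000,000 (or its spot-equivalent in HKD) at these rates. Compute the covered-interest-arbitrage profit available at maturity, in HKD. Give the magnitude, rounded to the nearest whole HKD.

T = 7/12 years.
Keep in PLN, deliver into the forward: 2,000,000·1.048873432·1.3806 = HKD 2,896,149.32.
Swap to HKD now, deposit: 2,000,000·1.4380·1.041982345 = HKD 2,996,741.22.
The quoted forward undervalues PLN, so borrow PLN, convert to HKD at spot, deposit the HKD at 7.05%, and buy PLN forward at 1.3806 to cover the loan.
Arbitrage profit = |2,896,149.32 − 2,996,741.22| = HKD 100,592.

HKD 100,592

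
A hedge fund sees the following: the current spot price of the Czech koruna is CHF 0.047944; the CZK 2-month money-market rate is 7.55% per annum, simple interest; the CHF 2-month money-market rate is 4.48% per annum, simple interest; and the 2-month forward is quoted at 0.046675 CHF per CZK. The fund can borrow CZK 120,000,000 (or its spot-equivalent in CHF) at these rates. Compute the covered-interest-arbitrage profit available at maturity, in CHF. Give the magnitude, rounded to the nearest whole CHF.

T = 2/12 years.
Invest the CZK and cover forward: 120,000,000 × 1.012583333 × 0.046675 = CHF 5,671,479.25.
Convert at spot and invest in CHF: 120,000,000 × 0.047944 × 1.007466667 = CHF 5,796,237.83.
The quoted forward undervalues CZK, so borrow CZK, convert to CHF at spot, deposit the CHF at 4.48%, and buy CZK forward at 0.046675 to cover the loan.
The gap between the two covered legs is CHF 124,759.

CHF 124,759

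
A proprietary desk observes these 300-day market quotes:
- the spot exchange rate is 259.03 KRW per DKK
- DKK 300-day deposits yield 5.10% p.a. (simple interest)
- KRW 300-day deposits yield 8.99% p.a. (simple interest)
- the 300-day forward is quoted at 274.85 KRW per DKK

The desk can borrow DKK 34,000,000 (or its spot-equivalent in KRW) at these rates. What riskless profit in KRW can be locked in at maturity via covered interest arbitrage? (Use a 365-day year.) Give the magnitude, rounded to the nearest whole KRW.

KRW 278,843,399

T = 300/365 years.
Keep in DKK, deliver into the forward: 34,000,000·1.041917808219·274.85 = KRW 9,736,617,726.03.
Swap to KRW now, deposit: 34,000,000·259.03·1.073890410959 = KRW 9,457,774,327.12.
The quoted forward overvalues DKK, so borrow KRW, buy DKK at spot, deposit the DKK at 5.10%, and sell the proceeds forward at 274.85.
Arbitrage profit = |9,736,617,726.03 − 9,457,774,327.12| = KRW 278,843,399.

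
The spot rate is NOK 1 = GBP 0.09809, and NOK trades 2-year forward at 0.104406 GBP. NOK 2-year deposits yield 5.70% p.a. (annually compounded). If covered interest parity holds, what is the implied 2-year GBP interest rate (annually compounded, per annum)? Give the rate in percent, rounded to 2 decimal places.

T = 2 years.
F/S = 0.104406/0.09809 = 1.0643898 = (growth of GBP) / (growth of NOK).
The NOK side grows by (1 + 0.0570)^2 = 1.117249.
Hence g_GBP = 1.1891884.
Annualise: 1.1891884^(1/2) − 1 = 0.090499 = 9.05%.

9.05%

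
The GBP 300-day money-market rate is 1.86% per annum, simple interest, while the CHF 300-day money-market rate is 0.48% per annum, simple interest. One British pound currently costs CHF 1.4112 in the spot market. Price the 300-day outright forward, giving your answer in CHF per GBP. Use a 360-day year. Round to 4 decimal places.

1.3952

T = 300/360 years.
CHF accumulates by 1 + 0.0048×300/360 = 1.004000.
Growth of 1 GBP over T: 1 + 0.0186×300/360 = 1.015500.
CIP: F = S · (grow CHF)/(grow GBP) = 1.4112 × 1.004000/1.015500 = 1.395219 CHF per GBP.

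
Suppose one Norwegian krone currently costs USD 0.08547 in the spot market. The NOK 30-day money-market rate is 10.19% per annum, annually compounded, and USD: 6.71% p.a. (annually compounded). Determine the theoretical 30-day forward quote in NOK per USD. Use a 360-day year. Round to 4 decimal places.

11.7313

T = 30/360 years.
USD accumulates by (1 + 0.0671)^(30/360) = 1.00542673.
NOK accumulates by (1 + 0.1019)^(30/360) = 1.00811911.
Forward (USD per NOK) = 0.08547 × 1.00542673 / 1.00811911 = 0.085241736.
Invert for NOK per USD: 1 / 0.085241736 = 11.7313.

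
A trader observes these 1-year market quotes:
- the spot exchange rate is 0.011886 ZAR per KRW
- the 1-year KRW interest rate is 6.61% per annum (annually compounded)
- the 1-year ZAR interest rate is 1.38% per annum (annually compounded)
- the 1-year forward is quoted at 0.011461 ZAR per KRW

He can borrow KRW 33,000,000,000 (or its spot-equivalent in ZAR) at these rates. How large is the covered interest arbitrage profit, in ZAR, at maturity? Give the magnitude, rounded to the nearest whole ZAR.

T = 1 year.
Keep in KRW, deliver into the forward: 33,000,000,000·1.066100·0.011461 = ZAR 403,212,879.30.
Swap to ZAR now, deposit: 33,000,000,000·0.011886·1.013800 = ZAR 397,650,884.40.
The quoted forward overvalues KRW, so borrow ZAR, buy KRW at spot, deposit the KRW at 6.61%, and sell the proceeds forward at 0.011461.
Profit = 403,212,879.30 − 397,650,884.40 = ZAR 5,561,995.

ZAR 5,561,995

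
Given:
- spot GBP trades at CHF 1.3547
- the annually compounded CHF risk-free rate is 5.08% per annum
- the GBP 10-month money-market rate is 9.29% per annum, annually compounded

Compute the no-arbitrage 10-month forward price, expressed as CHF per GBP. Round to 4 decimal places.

T = 10/12 years.
CHF growth factor: (1 + 0.0508)^(10/12) = 1.0421576.
Growth of 1 GBP over T: (1 + 0.0929)^(10/12) = 1.076838.
CIP: F = S · (grow CHF)/(grow GBP) = 1.3547 × 1.0421576/1.076838 = 1.311071 CHF per GBP.

1.3111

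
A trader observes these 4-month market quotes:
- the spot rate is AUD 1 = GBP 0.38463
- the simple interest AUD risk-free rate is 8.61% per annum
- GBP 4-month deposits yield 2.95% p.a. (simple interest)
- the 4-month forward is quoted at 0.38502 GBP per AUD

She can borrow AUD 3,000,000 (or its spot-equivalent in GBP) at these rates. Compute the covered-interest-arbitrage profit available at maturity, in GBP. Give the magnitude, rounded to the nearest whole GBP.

GBP 22,974

T = 4/12 years.
Invest the AUD and cover forward: 3,000,000 × 1.028700 × 0.38502 = GBP 1,188,210.22.
Convert at spot and invest in GBP: 3,000,000 × 0.38463 × 1.009833333 = GBP 1,165,236.58.
The quoted forward overvalues AUD, so borrow GBP, buy AUD at spot, deposit the AUD at 8.61%, and sell the proceeds forward at 0.38502.
Profit = 1,188,210.22 − 1,165,236.58 = GBP 22,974.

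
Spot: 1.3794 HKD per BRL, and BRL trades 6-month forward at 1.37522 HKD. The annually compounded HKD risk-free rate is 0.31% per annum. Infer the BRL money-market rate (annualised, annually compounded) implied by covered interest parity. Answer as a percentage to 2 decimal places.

0.92%

T = 6/12 years.
CIP gives F = S · g_HKD/g_BRL, so g_HKD/g_BRL = 1.37522/1.3794 = 0.9969697.
The HKD side grows by (1 + 0.0031)^(6/12) = 1.0015488.
That pins the BRL growth at 1.004593.
r = 1.004593^(12/6) − 1 = 0.009207 → 0.92%.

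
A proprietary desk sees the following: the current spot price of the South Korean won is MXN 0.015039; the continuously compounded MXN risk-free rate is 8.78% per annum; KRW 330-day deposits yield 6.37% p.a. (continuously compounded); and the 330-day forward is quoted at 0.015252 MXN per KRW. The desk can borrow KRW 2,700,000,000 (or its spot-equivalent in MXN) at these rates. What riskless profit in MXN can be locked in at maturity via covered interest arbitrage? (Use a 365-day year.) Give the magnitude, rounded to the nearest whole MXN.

T = 330/365 years.
Keep in KRW, deliver into the forward: 2,700,000,000·1.059282488·0.015252 = MXN 43,621,676.57.
Swap to MXN now, deposit: 2,700,000,000·0.015039·1.0826165277 = MXN 43,959,968.89.
The quoted forward undervalues KRW, so borrow KRW, convert to MXN at spot, deposit the MXN at 8.78%, and buy KRW forward at 0.015252 to cover the loan.
Profit = 43,959,968.89 − 43,621,676.57 = MXN 338,292.

MXN 338,292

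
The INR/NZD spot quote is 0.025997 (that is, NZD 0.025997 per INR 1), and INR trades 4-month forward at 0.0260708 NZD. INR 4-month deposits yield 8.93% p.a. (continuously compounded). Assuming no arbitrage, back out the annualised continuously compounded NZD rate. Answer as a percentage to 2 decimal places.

T = 4/12 years.
F/S = 0.0260708/0.025997 = 1.0028388 = (growth of NZD) / (growth of INR).
The INR side grows by e^(0.0893×4/12) = 1.0302141.
Hence g_NZD = 1.0331387.
Take logs: ln 1.0331387 / (4/12) = 0.097804, so 9.78%.

9.78%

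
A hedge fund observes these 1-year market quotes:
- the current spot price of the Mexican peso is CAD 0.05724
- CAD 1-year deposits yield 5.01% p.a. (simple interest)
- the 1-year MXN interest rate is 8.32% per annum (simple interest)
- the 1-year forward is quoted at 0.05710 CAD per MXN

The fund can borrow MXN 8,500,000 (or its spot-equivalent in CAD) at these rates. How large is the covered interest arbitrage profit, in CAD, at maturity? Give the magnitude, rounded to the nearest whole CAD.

T = 1 year.
Route A — deposit MXN, sell forward: 8,500,000 × 1.083200 × 0.05710 = CAD 525,731.12.
Route B — convert at spot, deposit CAD: 8,500,000 × 0.05724 × 1.050100 = CAD 510,915.65.
The quoted forward overvalues MXN, so borrow CAD, buy MXN at spot, deposit the MXN at 8.32%, and sell the proceeds forward at 0.05710.
The gap between the two covered legs is CAD 14,815.

CAD 14,815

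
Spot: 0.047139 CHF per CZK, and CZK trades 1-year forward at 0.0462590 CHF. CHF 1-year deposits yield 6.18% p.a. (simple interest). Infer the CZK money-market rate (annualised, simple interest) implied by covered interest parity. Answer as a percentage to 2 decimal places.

T = 1 year.
CIP gives F = S · g_CHF/g_CZK, so g_CHF/g_CZK = 0.046259/0.047139 = 0.9813318.
The CHF side grows by 1 + 0.0618×1 = 1.061800.
So the CZK growth factor = 1.081999.
r = (1.081999 − 1)/1 = 0.081999 → 8.20%.

8.20%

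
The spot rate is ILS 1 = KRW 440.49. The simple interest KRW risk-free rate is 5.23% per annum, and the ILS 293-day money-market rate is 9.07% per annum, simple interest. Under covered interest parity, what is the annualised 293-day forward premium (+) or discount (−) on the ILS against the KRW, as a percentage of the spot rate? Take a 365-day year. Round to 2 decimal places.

T = 293/365 years.
No-arbitrage forward: 440.49 × 1.0419833 / 1.0728085 = 427.83332 KRW/ILS.
Annualised premium = (F − S)/S × (1/T) = (427.83332 − 440.49)/440.49 ÷ (293/365) = -3.58%.

-3.58%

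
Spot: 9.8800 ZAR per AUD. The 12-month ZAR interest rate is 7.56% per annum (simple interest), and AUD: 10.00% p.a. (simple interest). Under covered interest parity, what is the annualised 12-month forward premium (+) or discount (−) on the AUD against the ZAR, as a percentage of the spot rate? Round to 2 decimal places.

-2.22%

T = 1 year.
CIP forward (ZAR per AUD) = 9.88 × 1.075600/1.100000 = 9.6608436.
Annualised premium = (F − S)/S × (1/T) = (9.6608436 − 9.88)/9.88 ÷ 1 = -2.22%.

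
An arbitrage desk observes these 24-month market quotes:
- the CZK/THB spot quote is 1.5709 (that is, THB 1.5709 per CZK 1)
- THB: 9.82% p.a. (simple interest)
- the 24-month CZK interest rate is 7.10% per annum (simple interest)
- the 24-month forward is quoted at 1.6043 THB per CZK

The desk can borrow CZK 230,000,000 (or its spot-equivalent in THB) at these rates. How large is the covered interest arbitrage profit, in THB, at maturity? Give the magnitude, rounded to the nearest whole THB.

THB 10,882,257

T = 2 years.
Invest the CZK and cover forward: 230,000,000 × 1.142000 × 1.6043 = THB 421,385,438.00.
Convert at spot and invest in THB: 230,000,000 × 1.5709 × 1.196400 = THB 432,267,694.80.
The quoted forward undervalues CZK, so borrow CZK, convert to THB at spot, deposit the THB at 9.82%, and buy CZK forward at 1.6043 to cover the loan.
Profit = 432,267,694.80 − 421,385,438.00 = THB 10,882,257.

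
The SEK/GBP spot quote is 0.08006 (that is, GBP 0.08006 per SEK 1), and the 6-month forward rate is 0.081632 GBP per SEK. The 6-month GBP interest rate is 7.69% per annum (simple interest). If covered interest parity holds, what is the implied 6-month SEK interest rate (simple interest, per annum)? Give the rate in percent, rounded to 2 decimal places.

3.69%

T = 6/12 years.
By CIP, F/S equals the GBP-to-SEK growth ratio: 0.081632/0.08006 = 1.0196353.
GBP growth factor: 1 + 0.0769×6/12 = 1.038450.
That pins the SEK growth at 1.0184524.
(1.0184524 − 1)/T = 0.036905, i.e. 3.69%.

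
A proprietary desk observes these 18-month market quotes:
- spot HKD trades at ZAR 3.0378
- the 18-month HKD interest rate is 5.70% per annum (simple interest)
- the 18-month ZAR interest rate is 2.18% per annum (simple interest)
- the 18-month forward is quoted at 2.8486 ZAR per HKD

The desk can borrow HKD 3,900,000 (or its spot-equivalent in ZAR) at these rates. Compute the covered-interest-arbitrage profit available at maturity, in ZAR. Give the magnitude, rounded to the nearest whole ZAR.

T = 18/12 years.
Route A — deposit HKD, sell forward: 3,900,000 × 1.085500 × 2.8486 = ZAR 12,059,405.67.
Route B — convert at spot, deposit ZAR: 3,900,000 × 3.0378 × 1.032700 = ZAR 12,234,830.63.
The quoted forward undervalues HKD, so borrow HKD, convert to ZAR at spot, deposit the ZAR at 2.18%, and buy HKD forward at 2.8486 to cover the loan.
Profit = 12,234,830.63 − 12,059,405.67 = ZAR 175,425.

ZAR 175,425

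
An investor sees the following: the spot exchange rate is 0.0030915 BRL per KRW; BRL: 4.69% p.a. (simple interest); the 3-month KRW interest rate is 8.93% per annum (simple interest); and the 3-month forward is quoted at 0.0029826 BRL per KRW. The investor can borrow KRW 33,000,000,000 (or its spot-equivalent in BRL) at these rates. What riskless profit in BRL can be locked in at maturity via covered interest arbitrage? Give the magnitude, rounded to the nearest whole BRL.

BRL 2,592,523

T = 3/12 years.
Route A — deposit KRW, sell forward: 33,000,000,000 × 1.022325 × 0.0029826 = BRL 100,623,155.99.
Route B — convert at spot, deposit BRL: 33,000,000,000 × 0.0030915 × 1.011725 = BRL 103,215,678.64.
The quoted forward undervalues KRW, so borrow KRW, convert to BRL at spot, deposit the BRL at 4.69%, and buy KRW forward at 0.0029826 to cover the loan.
The gap between the two covered legs is BRL 2,592,523.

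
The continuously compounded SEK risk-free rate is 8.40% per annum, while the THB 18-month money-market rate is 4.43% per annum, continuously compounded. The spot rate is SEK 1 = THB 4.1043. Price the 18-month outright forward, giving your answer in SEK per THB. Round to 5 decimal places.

T = 18/12 years.
THB growth factor: e^(0.0443×18/12) = 1.0687075.
SEK accumulates by e^(0.0840×18/12) = 1.1342822.
Forward (THB per SEK) = 4.1043 × 1.0687075 / 1.1342822 = 3.867024.
Quoted the other way: 1/3.867024 = 0.25860 SEK per THB.

0.25860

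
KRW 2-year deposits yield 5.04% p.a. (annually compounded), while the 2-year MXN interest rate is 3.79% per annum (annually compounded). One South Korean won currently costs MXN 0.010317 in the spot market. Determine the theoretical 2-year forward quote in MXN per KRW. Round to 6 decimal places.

T = 2 years.
Growth of 1 MXN over T: (1 + 0.0379)^2 = 1.0772364.
KRW growth factor: (1 + 0.0504)^2 = 1.1033402.
So F = 0.010317 × 1.0772364 / 1.1033402 = 0.01007291 (MXN/KRW).

0.010073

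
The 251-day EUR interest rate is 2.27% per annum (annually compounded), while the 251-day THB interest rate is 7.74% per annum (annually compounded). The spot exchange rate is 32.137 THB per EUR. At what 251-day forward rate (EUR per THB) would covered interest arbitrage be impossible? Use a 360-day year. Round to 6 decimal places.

0.030007

T = 251/360 years.
THB accumulates by (1 + 0.0774)^(251/360) = 1.053353.
Growth of 1 EUR over T: (1 + 0.0227)^(251/360) = 1.0157731.
So F = 32.137 × 1.053353 / 1.0157731 = 33.32595 (THB/EUR).
Quoted the other way: 1/33.32595 = 0.030007 EUR per THB.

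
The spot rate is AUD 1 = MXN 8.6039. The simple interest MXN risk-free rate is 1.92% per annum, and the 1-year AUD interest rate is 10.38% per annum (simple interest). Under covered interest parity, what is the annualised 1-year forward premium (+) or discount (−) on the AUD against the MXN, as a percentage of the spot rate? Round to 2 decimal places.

-7.66%

T = 1 year.
F = S · g_MXN/g_AUD = 8.6039 × 1.019200/1.103800 = 7.9444599.
(F − S)/S ÷ T = (7.9444599 − 8.6039)/8.6039/1 = -0.076644 → -7.66%.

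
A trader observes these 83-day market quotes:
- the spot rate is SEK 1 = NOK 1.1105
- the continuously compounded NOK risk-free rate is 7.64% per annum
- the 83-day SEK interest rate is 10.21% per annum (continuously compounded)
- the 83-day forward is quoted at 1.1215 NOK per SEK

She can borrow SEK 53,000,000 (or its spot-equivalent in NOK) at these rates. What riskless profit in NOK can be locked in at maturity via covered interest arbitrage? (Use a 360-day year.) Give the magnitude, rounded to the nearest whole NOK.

NOK 952,879

T = 83/360 years.
Route A — deposit SEK, sell forward: 53,000,000 × 1.0238189683 × 1.1215 = NOK 60,855,287.57.
Route B — convert at spot, deposit NOK: 53,000,000 × 1.1105 × 1.0177704937 = NOK 59,902,409.06.
The quoted forward overvalues SEK, so borrow NOK, buy SEK at spot, deposit the SEK at 10.21%, and sell the proceeds forward at 1.1215.
Profit = 60,855,287.57 − 59,902,409.06 = NOK 952,879.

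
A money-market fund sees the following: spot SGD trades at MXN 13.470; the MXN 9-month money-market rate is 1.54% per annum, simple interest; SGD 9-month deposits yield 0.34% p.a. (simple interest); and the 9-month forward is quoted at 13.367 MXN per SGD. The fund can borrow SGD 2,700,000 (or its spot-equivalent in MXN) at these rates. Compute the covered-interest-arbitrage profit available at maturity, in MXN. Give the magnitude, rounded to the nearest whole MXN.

MXN 606,130

T = 9/12 years.
Invest the SGD and cover forward: 2,700,000 × 1.002550 × 13.367 = MXN 36,182,931.80.
Convert at spot and invest in MXN: 2,700,000 × 13.470 × 1.011550 = MXN 36,789,061.95.
The quoted forward undervalues SGD, so borrow SGD, convert to MXN at spot, deposit the MXN at 1.54%, and buy SGD forward at 13.367 to cover the loan.
Arbitrage profit = |36,182,931.80 − 36,789,061.95| = MXN 606,130.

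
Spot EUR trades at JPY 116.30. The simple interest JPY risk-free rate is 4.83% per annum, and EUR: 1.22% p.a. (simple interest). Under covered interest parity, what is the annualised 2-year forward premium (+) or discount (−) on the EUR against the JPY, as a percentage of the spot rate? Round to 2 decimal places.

T = 2 years.
CIP forward (JPY per EUR) = 116.3 × 1.096600/1.024400 = 124.49686.
(F − S)/S ÷ T = (124.49686 − 116.3)/116.3/2 = 0.035240 → 3.52%.

+3.52%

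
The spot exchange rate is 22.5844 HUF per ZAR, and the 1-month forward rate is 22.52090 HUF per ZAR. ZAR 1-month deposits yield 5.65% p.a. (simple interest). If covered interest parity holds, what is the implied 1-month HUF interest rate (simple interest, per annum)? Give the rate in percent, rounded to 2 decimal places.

T = 1/12 years.
CIP gives F = S · g_HUF/g_ZAR, so g_HUF/g_ZAR = 22.5209/22.5844 = 0.9971883.
The ZAR side grows by 1 + 0.0565×1/12 = 1.0047083.
Hence g_HUF = 1.0018834.
(1.0018834 − 1)/T = 0.022601, i.e. 2.26%.

2.26%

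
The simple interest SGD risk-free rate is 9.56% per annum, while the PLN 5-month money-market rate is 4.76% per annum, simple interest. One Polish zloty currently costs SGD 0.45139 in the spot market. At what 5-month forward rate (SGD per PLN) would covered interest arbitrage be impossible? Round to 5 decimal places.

0.46024

T = 5/12 years.
Growth of 1 SGD over T: 1 + 0.0956×5/12 = 1.0398333.
PLN growth factor: 1 + 0.0476×5/12 = 1.0198333.
Forward (SGD per PLN) = 0.45139 × 1.0398333 / 1.0198333 = 0.4602422.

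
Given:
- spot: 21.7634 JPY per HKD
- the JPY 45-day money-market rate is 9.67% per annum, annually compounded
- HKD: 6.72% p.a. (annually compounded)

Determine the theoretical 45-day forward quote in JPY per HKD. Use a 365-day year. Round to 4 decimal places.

21.8367

T = 45/365 years.
Growth of 1 JPY over T: (1 + 0.0967)^(45/365) = 1.01144515.
Growth of 1 HKD over T: (1 + 0.0672)^(45/365) = 1.00805067.
CIP: F = S · (grow JPY)/(grow HKD) = 21.7634 × 1.01144515/1.00805067 = 21.836685 JPY per HKD.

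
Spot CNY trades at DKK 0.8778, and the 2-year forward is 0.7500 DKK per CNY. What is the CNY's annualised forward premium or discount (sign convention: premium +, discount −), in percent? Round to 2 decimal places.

T = 2 years.
(F − S)/S = (0.7500 − 0.8778)/0.8778 = -0.1455913.
×(1/T) gives -7.28% p.a.

-7.28%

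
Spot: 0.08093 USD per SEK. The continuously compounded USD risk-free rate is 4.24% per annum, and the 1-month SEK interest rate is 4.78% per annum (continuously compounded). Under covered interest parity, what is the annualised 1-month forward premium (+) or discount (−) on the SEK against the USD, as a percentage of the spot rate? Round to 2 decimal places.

-0.54%

T = 1/12 years.
F = S · g_USD/g_SEK = 0.08093 × 1.0035396/1.0039913 = 0.08089359.
(F − S)/S ÷ T = (0.08089359 − 0.08093)/0.08093/(1/12) = -0.005399 → -0.54%.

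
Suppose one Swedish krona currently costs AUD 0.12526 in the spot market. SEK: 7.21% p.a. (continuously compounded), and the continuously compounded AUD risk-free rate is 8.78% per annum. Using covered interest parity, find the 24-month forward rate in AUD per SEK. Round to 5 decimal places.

0.12926

T = 2 years.
AUD accumulates by e^(0.0878×2) = 1.1919612.
SEK growth factor: e^(0.0721×2) = 1.1551151.
So F = 0.12526 × 1.1919612 / 1.1551151 = 0.1292556 (AUD/SEK).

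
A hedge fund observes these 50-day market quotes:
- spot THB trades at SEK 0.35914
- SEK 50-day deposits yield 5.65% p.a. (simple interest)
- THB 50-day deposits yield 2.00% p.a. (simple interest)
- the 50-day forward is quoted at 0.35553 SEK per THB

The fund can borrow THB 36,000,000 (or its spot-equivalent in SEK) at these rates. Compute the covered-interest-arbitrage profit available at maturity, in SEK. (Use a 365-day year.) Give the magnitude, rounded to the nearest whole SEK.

T = 50/365 years.
Invest the THB and cover forward: 36,000,000 × 1.002739726 × 0.35553 = SEK 12,834,145.97.
Convert at spot and invest in SEK: 36,000,000 × 0.35914 × 1.007739726 = SEK 13,029,107.23.
The quoted forward undervalues THB, so borrow THB, convert to SEK at spot, deposit the SEK at 5.65%, and buy THB forward at 0.35553 to cover the loan.
The gap between the two covered legs is SEK 194,961.

SEK 194,961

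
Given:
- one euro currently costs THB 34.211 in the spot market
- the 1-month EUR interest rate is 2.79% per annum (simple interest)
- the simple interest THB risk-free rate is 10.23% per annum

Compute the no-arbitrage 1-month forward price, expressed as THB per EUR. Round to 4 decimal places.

T = 1/12 years.
Growth of 1 THB over T: 1 + 0.1023×1/12 = 1.008525.
EUR accumulates by 1 + 0.0279×1/12 = 1.002325.
So F = 34.211 × 1.008525 / 1.002325 = 34.422616 (THB/EUR).

34.4226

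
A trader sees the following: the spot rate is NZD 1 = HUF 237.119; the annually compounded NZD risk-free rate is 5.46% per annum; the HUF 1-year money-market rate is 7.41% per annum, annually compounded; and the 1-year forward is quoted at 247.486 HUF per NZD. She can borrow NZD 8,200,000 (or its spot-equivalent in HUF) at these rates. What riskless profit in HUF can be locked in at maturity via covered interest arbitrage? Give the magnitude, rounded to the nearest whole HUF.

T = 1 year.
Route A — deposit NZD, sell forward: 8,200,000 × 1.054600 × 247.486 = HUF 2,140,189,631.92.
Route B — convert at spot, deposit HUF: 8,200,000 × 237.119 × 1.074100 = HUF 2,088,454,046.78.
The quoted forward overvalues NZD, so borrow HUF, buy NZD at spot, deposit the NZD at 5.46%, and sell the proceeds forward at 247.486.
Arbitrage profit = |2,140,189,631.92 − 2,088,454,046.78| = HUF 51,735,585.

HUF 51,735,585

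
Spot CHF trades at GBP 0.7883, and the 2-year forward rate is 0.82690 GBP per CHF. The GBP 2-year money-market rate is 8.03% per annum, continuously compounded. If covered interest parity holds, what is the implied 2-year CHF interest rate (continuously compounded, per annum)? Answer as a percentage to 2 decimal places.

5.64%

T = 2 years.
By CIP, F/S equals the GBP-to-CHF growth ratio: 0.8269/0.7883 = 1.0489661.
The GBP side grows by e^(0.0803×2) = 1.1742152.
So the CHF growth factor = 1.1194024.
Take logs: ln 1.1194024 / 2 = 0.056397, so 5.64%.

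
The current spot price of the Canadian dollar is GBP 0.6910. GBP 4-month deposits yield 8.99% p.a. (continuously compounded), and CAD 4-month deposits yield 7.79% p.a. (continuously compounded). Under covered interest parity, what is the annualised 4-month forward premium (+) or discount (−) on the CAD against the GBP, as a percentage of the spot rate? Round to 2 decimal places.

T = 4/12 years.
No-arbitrage forward: 0.691 × 1.0304202 / 1.0263067 = 0.6937696 GBP/CAD.
Annualised premium = (F − S)/S × (1/T) = (0.6937696 − 0.691)/0.691 ÷ (4/12) = 1.20%.

+1.20%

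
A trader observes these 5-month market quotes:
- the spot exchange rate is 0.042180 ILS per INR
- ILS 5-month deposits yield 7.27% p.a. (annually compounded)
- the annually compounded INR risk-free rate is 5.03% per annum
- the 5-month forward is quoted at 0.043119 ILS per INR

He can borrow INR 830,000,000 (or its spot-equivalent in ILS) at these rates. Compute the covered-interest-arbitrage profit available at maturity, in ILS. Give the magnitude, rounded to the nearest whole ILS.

ILS 479,891

T = 5/12 years.
Route A — deposit INR, sell forward: 830,000,000 × 1.0206587638 × 0.043119 = ILS 36,528,121.75.
Route B — convert at spot, deposit ILS: 830,000,000 × 0.042180 × 1.0296729022 = ILS 36,048,230.50.
The quoted forward overvalues INR, so borrow ILS, buy INR at spot, deposit the INR at 5.03%, and sell the proceeds forward at 0.043119.
Arbitrage profit = |36,528,121.75 − 36,048,230.50| = ILS 479,891.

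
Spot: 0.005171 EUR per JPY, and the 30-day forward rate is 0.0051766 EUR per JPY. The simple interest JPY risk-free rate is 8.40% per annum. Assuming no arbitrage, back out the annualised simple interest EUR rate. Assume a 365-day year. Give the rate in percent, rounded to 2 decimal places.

9.73%

T = 30/365 years.
F/S = 0.0051766/0.005171 = 1.0010830 = (growth of EUR) / (growth of JPY).
JPY growth factor: 1 + 0.0840×30/365 = 1.0069041.
Hence g_EUR = 1.0079946.
r = (1.0079946 − 1)/(30/365) = 0.097268 → 9.73%.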